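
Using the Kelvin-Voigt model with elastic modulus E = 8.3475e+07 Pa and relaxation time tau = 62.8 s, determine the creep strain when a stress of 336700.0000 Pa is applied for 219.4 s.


epsilon(t) = (sigma/E) * (1 - exp(-t/tau))
sigma/E = 336700.0000 / 8.3475e+07 = 0.0040
exp(-t/tau) = exp(-219.4 / 62.8) = 0.0304
epsilon = 0.0040 * (1 - 0.0304)
epsilon = 0.0039


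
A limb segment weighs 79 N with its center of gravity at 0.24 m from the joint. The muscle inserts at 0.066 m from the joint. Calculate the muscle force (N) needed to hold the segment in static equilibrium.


F_muscle = W * d_load / d_muscle
F_muscle = 79 * 0.24 / 0.066
Numerator = 18.9600
F_muscle = 287.2727


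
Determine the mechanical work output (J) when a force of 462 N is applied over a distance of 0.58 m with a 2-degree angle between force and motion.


W = F * d * cos(theta)
theta = 2 deg = 0.0349 rad
cos(theta) = 0.9994
W = 462 * 0.58 * 0.9994
W = 267.7968


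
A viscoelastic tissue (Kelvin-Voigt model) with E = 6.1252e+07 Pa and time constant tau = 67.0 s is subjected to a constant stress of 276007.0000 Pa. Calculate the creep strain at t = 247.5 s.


epsilon(t) = (sigma/E) * (1 - exp(-t/tau))
sigma/E = 276007.0000 / 6.1252e+07 = 0.0045
exp(-t/tau) = exp(-247.5 / 67.0) = 0.0249
epsilon = 0.0045 * (1 - 0.0249)
epsilon = 0.0044


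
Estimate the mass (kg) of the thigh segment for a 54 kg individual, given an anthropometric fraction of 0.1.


m_segment = body_mass * fraction
m_segment = 54 * 0.1
m_segment = 5.4000


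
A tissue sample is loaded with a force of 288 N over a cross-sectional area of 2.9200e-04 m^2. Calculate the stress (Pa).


stress = F / A
stress = 288 / 2.9200e-04
stress = 986301.3699


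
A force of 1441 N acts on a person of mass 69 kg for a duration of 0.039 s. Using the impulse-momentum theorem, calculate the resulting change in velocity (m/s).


J = F * dt = 1441 * 0.039 = 56.1990 N*s
delta_v = J / m
delta_v = 56.1990 / 69
delta_v = 0.8145


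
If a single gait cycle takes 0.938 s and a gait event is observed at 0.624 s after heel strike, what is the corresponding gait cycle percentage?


pct = (event_time / cycle_time) * 100
pct = (0.624 / 0.938) * 100
ratio = 0.6652
pct = 66.5245


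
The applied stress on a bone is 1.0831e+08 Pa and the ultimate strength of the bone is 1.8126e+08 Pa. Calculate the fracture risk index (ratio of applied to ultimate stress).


FRI = applied / ultimate
FRI = 1.0831e+08 / 1.8126e+08
FRI = 0.5975


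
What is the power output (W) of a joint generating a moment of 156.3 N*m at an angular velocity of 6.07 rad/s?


P = M * omega
P = 156.3 * 6.07
P = 948.7410


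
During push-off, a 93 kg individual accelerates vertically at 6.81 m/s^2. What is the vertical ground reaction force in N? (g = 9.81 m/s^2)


GRF = m * (g + a)
GRF = 93 * (9.81 + 6.81)
GRF = 93 * 16.6200
GRF = 1545.6600


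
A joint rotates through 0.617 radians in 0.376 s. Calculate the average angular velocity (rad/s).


omega = delta_theta / delta_t
omega = 0.617 / 0.376
omega = 1.6410


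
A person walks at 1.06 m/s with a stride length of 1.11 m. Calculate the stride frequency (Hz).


f = v / stride_length
f = 1.06 / 1.11
f = 0.9550


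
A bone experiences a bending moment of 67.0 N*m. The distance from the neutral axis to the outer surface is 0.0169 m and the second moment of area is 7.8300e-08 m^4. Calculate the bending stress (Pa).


sigma = M * c / I
sigma = 67.0 * 0.0169 / 7.8300e-08
M * c = 1.1323
sigma = 1.4461e+07


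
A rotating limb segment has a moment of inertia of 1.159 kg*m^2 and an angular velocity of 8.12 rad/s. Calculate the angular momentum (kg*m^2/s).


L = I * omega
L = 1.159 * 8.12
L = 9.4111


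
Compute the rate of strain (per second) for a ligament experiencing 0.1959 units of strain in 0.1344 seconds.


strain_rate = delta_strain / delta_t
strain_rate = 0.1959 / 0.1344
strain_rate = 1.4576


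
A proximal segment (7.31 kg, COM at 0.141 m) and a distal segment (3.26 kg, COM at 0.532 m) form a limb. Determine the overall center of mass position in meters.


COM = (m1*x1 + m2*x2) / (m1 + m2)
COM = (7.31*0.141 + 3.26*0.532) / (7.31 + 3.26)
Numerator = 2.7650
Denominator = 10.5700
COM = 0.2616


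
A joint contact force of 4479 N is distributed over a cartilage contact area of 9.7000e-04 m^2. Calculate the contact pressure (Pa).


P = F / A
P = 4479 / 9.7000e-04
P = 4.6175e+06


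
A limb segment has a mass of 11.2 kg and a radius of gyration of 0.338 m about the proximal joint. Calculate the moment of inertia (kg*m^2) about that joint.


I = m * k^2
I = 11.2 * 0.338^2
k^2 = 0.1142
I = 1.2795


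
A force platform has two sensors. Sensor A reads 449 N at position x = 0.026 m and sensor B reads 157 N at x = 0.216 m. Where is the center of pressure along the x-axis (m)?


COP_x = (F1*x1 + F2*x2) / (F1 + F2)
COP_x = (449*0.026 + 157*0.216) / (449 + 157)
Numerator = 45.5860
Denominator = 606
COP_x = 0.0752


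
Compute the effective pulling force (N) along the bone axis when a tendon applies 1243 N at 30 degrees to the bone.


F_eff = F_tendon * cos(theta)
theta = 30 deg = 0.5236 rad
cos(theta) = 0.8660
F_eff = 1243 * 0.8660
F_eff = 1076.4696


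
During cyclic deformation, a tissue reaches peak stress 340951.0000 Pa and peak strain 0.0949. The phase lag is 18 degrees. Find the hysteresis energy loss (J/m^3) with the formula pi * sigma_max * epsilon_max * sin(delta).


E_loss = pi * sigma_max * epsilon_max * sin(delta)
delta = 18 deg = 0.3142 rad
sin(delta) = 0.3090
E_loss = pi * 340951.0000 * 0.0949 * 0.3090
E_loss = 31411.6260


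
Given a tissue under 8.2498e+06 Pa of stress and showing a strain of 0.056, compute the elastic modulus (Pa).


E = stress / strain
E = 8.2498e+06 / 0.056
E = 1.4732e+08


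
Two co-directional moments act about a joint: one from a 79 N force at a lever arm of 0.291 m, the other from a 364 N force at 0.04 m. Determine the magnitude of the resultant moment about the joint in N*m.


M = F1 * d1 + F2 * d2
M = 79 * 0.291 + 364 * 0.04
M = 22.9890 + 14.5600
M = 37.5490


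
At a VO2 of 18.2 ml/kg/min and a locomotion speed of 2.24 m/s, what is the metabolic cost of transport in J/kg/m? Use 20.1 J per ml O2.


Power per kg = VO2 * 20.1 / 60
Power per kg = 18.2 * 20.1 / 60 = 6.0970 W/kg
Cost = power_per_kg / speed
Cost = 6.0970 / 2.24
Cost = 2.7219


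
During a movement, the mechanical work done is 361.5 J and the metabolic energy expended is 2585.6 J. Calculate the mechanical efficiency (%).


eta = (W_mech / E_meta) * 100
eta = (361.5 / 2585.6) * 100
ratio = 0.1398
eta = 13.9813


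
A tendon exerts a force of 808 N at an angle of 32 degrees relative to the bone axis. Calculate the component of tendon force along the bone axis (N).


F_eff = F_tendon * cos(theta)
theta = 32 deg = 0.5585 rad
cos(theta) = 0.8480
F_eff = 808 * 0.8480
F_eff = 685.2229


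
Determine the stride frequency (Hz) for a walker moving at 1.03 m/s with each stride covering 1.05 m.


f = v / stride_length
f = 1.03 / 1.05
f = 0.9810


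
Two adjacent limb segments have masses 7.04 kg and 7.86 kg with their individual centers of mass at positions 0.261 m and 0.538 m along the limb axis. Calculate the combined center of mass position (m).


COM = (m1*x1 + m2*x2) / (m1 + m2)
COM = (7.04*0.261 + 7.86*0.538) / (7.04 + 7.86)
Numerator = 6.0661
Denominator = 14.9000
COM = 0.4071


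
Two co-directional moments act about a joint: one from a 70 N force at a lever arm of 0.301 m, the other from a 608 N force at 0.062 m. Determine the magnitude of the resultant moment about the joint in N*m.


M = F1 * d1 + F2 * d2
M = 70 * 0.301 + 608 * 0.062
M = 21.0700 + 37.6960
M = 58.7660


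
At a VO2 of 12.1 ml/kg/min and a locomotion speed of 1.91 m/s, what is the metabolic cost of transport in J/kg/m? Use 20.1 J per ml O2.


Power per kg = VO2 * 20.1 / 60
Power per kg = 12.1 * 20.1 / 60 = 4.0535 W/kg
Cost = power_per_kg / speed
Cost = 4.0535 / 1.91
Cost = 2.1223


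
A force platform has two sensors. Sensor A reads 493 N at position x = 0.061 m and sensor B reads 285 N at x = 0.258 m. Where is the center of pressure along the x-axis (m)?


COP_x = (F1*x1 + F2*x2) / (F1 + F2)
COP_x = (493*0.061 + 285*0.258) / (493 + 285)
Numerator = 103.6030
Denominator = 778
COP_x = 0.1332


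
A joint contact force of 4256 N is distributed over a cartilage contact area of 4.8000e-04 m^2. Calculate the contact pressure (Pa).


P = F / A
P = 4256 / 4.8000e-04
P = 8.8667e+06


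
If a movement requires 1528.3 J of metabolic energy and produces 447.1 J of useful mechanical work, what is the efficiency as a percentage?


eta = (W_mech / E_meta) * 100
eta = (447.1 / 1528.3) * 100
ratio = 0.2925
eta = 29.2547


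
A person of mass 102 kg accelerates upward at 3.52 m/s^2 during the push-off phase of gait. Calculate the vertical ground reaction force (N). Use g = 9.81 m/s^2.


GRF = m * (g + a)
GRF = 102 * (9.81 + 3.52)
GRF = 102 * 13.3300
GRF = 1359.6600


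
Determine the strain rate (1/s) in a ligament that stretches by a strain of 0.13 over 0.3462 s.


strain_rate = delta_strain / delta_t
strain_rate = 0.13 / 0.3462
strain_rate = 0.3755


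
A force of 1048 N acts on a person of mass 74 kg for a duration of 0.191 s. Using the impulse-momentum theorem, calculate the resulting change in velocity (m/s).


J = F * dt = 1048 * 0.191 = 200.1680 N*s
delta_v = J / m
delta_v = 200.1680 / 74
delta_v = 2.7050


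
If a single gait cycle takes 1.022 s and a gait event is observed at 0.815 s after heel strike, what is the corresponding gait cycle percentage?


pct = (event_time / cycle_time) * 100
pct = (0.815 / 1.022) * 100
ratio = 0.7975
pct = 79.7456


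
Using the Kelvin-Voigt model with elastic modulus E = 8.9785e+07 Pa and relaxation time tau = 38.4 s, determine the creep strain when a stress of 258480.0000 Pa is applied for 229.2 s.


epsilon(t) = (sigma/E) * (1 - exp(-t/tau))
sigma/E = 258480.0000 / 8.9785e+07 = 0.0029
exp(-t/tau) = exp(-229.2 / 38.4) = 0.0026
epsilon = 0.0029 * (1 - 0.0026)
epsilon = 0.0029


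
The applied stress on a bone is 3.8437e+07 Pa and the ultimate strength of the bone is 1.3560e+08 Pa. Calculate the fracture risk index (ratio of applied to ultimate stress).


FRI = applied / ultimate
FRI = 3.8437e+07 / 1.3560e+08
FRI = 0.2835


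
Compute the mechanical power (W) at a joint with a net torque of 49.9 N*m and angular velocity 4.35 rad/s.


P = M * omega
P = 49.9 * 4.35
P = 217.0650


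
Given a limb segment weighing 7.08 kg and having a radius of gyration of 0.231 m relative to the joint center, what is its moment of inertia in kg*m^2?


I = m * k^2
I = 7.08 * 0.231^2
k^2 = 0.0534
I = 0.3778


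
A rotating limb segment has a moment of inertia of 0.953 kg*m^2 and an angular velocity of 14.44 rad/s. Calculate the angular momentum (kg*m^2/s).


L = I * omega
L = 0.953 * 14.44
L = 13.7613


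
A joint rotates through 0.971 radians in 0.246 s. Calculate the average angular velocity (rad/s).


omega = delta_theta / delta_t
omega = 0.971 / 0.246
omega = 3.9472


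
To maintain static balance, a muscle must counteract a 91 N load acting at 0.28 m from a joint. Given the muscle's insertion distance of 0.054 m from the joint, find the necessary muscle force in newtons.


F_muscle = W * d_load / d_muscle
F_muscle = 91 * 0.28 / 0.054
Numerator = 25.4800
F_muscle = 471.8519


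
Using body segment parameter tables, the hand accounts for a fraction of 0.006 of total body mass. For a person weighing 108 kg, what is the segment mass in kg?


m_segment = body_mass * fraction
m_segment = 108 * 0.006
m_segment = 0.6480


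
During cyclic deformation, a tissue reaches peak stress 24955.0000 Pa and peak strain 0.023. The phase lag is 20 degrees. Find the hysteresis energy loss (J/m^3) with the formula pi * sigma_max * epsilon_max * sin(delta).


E_loss = pi * sigma_max * epsilon_max * sin(delta)
delta = 20 deg = 0.3491 rad
sin(delta) = 0.3420
E_loss = pi * 24955.0000 * 0.023 * 0.3420
E_loss = 616.7185


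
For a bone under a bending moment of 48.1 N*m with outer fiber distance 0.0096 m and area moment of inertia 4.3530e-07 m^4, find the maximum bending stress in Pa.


sigma = M * c / I
sigma = 48.1 * 0.0096 / 4.3530e-07
M * c = 0.4618
sigma = 1.0608e+06


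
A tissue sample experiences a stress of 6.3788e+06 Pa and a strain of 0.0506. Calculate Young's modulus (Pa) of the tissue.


E = stress / strain
E = 6.3788e+06 / 0.0506
E = 1.2606e+08


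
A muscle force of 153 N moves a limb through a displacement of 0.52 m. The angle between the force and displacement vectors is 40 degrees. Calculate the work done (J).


W = F * d * cos(theta)
theta = 40 deg = 0.6981 rad
cos(theta) = 0.7660
W = 153 * 0.52 * 0.7660
W = 60.9465


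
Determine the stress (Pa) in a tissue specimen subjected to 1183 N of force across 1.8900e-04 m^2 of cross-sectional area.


stress = F / A
stress = 1183 / 1.8900e-04
stress = 6.2593e+06


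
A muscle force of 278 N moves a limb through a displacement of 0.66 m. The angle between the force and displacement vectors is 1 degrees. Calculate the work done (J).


W = F * d * cos(theta)
theta = 1 deg = 0.0175 rad
cos(theta) = 0.9998
W = 278 * 0.66 * 0.9998
W = 183.4521


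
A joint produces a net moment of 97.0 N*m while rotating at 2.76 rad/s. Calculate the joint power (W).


P = M * omega
P = 97.0 * 2.76
P = 267.7200


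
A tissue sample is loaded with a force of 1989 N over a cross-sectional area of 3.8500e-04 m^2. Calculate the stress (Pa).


stress = F / A
stress = 1989 / 3.8500e-04
stress = 5.1662e+06


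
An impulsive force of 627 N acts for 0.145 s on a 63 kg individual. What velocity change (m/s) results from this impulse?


J = F * dt = 627 * 0.145 = 90.9150 N*s
delta_v = J / m
delta_v = 90.9150 / 63
delta_v = 1.4431


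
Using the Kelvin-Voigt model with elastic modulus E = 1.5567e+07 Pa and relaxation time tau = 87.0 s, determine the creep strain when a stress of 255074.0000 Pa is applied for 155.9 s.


epsilon(t) = (sigma/E) * (1 - exp(-t/tau))
sigma/E = 255074.0000 / 1.5567e+07 = 0.0164
exp(-t/tau) = exp(-155.9 / 87.0) = 0.1666
epsilon = 0.0164 * (1 - 0.1666)
epsilon = 0.0137


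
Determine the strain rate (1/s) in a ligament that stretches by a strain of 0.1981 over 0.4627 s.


strain_rate = delta_strain / delta_t
strain_rate = 0.1981 / 0.4627
strain_rate = 0.4281


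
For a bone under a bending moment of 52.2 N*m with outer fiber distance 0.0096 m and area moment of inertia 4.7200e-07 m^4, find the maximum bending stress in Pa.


sigma = M * c / I
sigma = 52.2 * 0.0096 / 4.7200e-07
M * c = 0.5011
sigma = 1.0617e+06


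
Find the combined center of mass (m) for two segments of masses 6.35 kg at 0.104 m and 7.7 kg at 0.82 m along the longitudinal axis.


COM = (m1*x1 + m2*x2) / (m1 + m2)
COM = (6.35*0.104 + 7.7*0.82) / (6.35 + 7.7)
Numerator = 6.9744
Denominator = 14.0500
COM = 0.4964


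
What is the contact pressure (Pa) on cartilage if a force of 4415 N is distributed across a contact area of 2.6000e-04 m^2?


P = F / A
P = 4415 / 2.6000e-04
P = 1.6981e+07


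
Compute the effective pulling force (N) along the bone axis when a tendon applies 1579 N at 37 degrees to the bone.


F_eff = F_tendon * cos(theta)
theta = 37 deg = 0.6458 rad
cos(theta) = 0.7986
F_eff = 1579 * 0.7986
F_eff = 1261.0455


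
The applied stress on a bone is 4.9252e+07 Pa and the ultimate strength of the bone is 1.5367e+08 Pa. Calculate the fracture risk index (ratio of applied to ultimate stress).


FRI = applied / ultimate
FRI = 4.9252e+07 / 1.5367e+08
FRI = 0.3205


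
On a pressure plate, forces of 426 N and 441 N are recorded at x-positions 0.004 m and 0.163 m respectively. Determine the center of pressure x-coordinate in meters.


COP_x = (F1*x1 + F2*x2) / (F1 + F2)
COP_x = (426*0.004 + 441*0.163) / (426 + 441)
Numerator = 73.5870
Denominator = 867
COP_x = 0.0849


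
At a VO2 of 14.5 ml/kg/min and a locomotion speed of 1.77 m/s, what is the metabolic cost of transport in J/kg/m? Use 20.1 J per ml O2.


Power per kg = VO2 * 20.1 / 60
Power per kg = 14.5 * 20.1 / 60 = 4.8575 W/kg
Cost = power_per_kg / speed
Cost = 4.8575 / 1.77
Cost = 2.7444


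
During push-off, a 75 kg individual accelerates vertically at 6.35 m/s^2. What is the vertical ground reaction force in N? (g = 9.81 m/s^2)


GRF = m * (g + a)
GRF = 75 * (9.81 + 6.35)
GRF = 75 * 16.1600
GRF = 1212.0000


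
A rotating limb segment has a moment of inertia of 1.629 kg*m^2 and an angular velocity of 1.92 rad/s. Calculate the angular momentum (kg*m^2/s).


L = I * omega
L = 1.629 * 1.92
L = 3.1277


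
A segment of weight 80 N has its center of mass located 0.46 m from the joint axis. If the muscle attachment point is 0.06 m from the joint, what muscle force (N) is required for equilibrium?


F_muscle = W * d_load / d_muscle
F_muscle = 80 * 0.46 / 0.06
Numerator = 36.8000
F_muscle = 613.3333


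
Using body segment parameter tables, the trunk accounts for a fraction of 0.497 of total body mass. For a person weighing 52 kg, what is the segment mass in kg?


m_segment = body_mass * fraction
m_segment = 52 * 0.497
m_segment = 25.8440


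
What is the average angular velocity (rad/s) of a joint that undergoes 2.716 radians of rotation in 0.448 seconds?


omega = delta_theta / delta_t
omega = 2.716 / 0.448
omega = 6.0625


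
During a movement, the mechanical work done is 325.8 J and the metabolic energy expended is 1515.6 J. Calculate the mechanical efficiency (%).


eta = (W_mech / E_meta) * 100
eta = (325.8 / 1515.6) * 100
ratio = 0.2150
eta = 21.4964


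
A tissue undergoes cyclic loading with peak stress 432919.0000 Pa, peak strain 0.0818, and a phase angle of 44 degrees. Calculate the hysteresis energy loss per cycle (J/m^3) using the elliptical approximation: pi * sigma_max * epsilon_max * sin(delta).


E_loss = pi * sigma_max * epsilon_max * sin(delta)
delta = 44 deg = 0.7679 rad
sin(delta) = 0.6947
E_loss = pi * 432919.0000 * 0.0818 * 0.6947
E_loss = 77282.4882


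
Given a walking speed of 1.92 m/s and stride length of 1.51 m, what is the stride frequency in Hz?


f = v / stride_length
f = 1.92 / 1.51
f = 1.2715


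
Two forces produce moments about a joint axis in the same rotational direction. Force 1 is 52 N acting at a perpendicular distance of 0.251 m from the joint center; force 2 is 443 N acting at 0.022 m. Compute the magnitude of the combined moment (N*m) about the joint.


M = F1 * d1 + F2 * d2
M = 52 * 0.251 + 443 * 0.022
M = 13.0520 + 9.7460
M = 22.7980


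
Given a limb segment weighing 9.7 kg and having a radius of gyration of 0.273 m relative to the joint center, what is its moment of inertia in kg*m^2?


I = m * k^2
I = 9.7 * 0.273^2
k^2 = 0.0745
I = 0.7229


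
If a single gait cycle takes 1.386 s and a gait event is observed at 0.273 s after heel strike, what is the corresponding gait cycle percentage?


pct = (event_time / cycle_time) * 100
pct = (0.273 / 1.386) * 100
ratio = 0.1970
pct = 19.6970


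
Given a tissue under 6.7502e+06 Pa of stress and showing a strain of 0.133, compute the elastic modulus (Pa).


E = stress / strain
E = 6.7502e+06 / 0.133
E = 5.0753e+07


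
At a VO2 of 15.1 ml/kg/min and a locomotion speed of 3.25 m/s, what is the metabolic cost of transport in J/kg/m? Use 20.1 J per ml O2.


Power per kg = VO2 * 20.1 / 60
Power per kg = 15.1 * 20.1 / 60 = 5.0585 W/kg
Cost = power_per_kg / speed
Cost = 5.0585 / 3.25
Cost = 1.5565


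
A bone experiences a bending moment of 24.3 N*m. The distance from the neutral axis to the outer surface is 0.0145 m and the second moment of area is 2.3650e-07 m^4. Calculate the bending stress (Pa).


sigma = M * c / I
sigma = 24.3 * 0.0145 / 2.3650e-07
M * c = 0.3524
sigma = 1.4899e+06


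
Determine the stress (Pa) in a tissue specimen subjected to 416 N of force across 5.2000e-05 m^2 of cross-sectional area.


stress = F / A
stress = 416 / 5.2000e-05
stress = 8.0000e+06


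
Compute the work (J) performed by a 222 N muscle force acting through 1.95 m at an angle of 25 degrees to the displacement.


W = F * d * cos(theta)
theta = 25 deg = 0.4363 rad
cos(theta) = 0.9063
W = 222 * 1.95 * 0.9063
W = 392.3406


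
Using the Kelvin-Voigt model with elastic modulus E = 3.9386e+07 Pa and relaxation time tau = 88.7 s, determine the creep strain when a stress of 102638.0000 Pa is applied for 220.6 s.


epsilon(t) = (sigma/E) * (1 - exp(-t/tau))
sigma/E = 102638.0000 / 3.9386e+07 = 0.0026
exp(-t/tau) = exp(-220.6 / 88.7) = 0.0832
epsilon = 0.0026 * (1 - 0.0832)
epsilon = 0.0024


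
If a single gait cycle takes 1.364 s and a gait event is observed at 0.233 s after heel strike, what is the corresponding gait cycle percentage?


pct = (event_time / cycle_time) * 100
pct = (0.233 / 1.364) * 100
ratio = 0.1708
pct = 17.0821


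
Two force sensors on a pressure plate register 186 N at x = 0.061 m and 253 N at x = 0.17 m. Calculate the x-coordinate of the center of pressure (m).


COP_x = (F1*x1 + F2*x2) / (F1 + F2)
COP_x = (186*0.061 + 253*0.17) / (186 + 253)
Numerator = 54.3560
Denominator = 439
COP_x = 0.1238


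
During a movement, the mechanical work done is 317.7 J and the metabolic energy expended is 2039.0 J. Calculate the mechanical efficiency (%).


eta = (W_mech / E_meta) * 100
eta = (317.7 / 2039.0) * 100
ratio = 0.1558
eta = 15.5812


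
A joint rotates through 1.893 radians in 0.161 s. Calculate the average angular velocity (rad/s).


omega = delta_theta / delta_t
omega = 1.893 / 0.161
omega = 11.7578


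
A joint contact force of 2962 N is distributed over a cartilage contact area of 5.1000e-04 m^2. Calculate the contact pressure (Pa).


P = F / A
P = 2962 / 5.1000e-04
P = 5.8078e+06


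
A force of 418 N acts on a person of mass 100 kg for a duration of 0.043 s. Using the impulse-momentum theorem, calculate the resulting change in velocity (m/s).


J = F * dt = 418 * 0.043 = 17.9740 N*s
delta_v = J / m
delta_v = 17.9740 / 100
delta_v = 0.1797


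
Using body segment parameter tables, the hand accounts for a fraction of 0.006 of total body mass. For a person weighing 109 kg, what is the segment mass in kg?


m_segment = body_mass * fraction
m_segment = 109 * 0.006
m_segment = 0.6540


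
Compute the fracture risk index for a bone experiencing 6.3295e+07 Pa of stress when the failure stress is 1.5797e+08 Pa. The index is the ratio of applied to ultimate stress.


FRI = applied / ultimate
FRI = 6.3295e+07 / 1.5797e+08
FRI = 0.4007


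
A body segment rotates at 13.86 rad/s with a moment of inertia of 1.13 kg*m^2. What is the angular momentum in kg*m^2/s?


L = I * omega
L = 1.13 * 13.86
L = 15.6618


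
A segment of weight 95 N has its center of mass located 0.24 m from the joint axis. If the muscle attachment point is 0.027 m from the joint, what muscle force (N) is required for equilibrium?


F_muscle = W * d_load / d_muscle
F_muscle = 95 * 0.24 / 0.027
Numerator = 22.8000
F_muscle = 844.4444


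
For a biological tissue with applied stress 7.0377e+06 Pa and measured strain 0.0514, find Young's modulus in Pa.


E = stress / strain
E = 7.0377e+06 / 0.0514
E = 1.3692e+08


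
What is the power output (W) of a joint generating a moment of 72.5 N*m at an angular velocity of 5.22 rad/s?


P = M * omega
P = 72.5 * 5.22
P = 378.4500


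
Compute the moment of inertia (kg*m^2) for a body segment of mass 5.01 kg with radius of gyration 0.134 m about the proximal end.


I = m * k^2
I = 5.01 * 0.134^2
k^2 = 0.0180
I = 0.0900


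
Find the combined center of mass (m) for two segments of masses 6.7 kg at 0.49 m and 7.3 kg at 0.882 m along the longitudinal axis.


COM = (m1*x1 + m2*x2) / (m1 + m2)
COM = (6.7*0.49 + 7.3*0.882) / (6.7 + 7.3)
Numerator = 9.7216
Denominator = 14.0000
COM = 0.6944


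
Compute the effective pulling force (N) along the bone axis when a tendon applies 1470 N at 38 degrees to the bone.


F_eff = F_tendon * cos(theta)
theta = 38 deg = 0.6632 rad
cos(theta) = 0.7880
F_eff = 1470 * 0.7880
F_eff = 1158.3758


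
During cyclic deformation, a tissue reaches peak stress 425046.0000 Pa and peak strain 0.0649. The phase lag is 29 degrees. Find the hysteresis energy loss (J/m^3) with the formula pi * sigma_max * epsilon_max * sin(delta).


E_loss = pi * sigma_max * epsilon_max * sin(delta)
delta = 29 deg = 0.5061 rad
sin(delta) = 0.4848
E_loss = pi * 425046.0000 * 0.0649 * 0.4848
E_loss = 42014.7450


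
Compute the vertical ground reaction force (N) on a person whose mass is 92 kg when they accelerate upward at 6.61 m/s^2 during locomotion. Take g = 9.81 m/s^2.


GRF = m * (g + a)
GRF = 92 * (9.81 + 6.61)
GRF = 92 * 16.4200
GRF = 1510.6400


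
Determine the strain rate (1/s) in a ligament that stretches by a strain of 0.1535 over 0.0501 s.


strain_rate = delta_strain / delta_t
strain_rate = 0.1535 / 0.0501
strain_rate = 3.0639


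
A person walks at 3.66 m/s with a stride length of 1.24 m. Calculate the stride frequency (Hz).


f = v / stride_length
f = 3.66 / 1.24
f = 2.9516


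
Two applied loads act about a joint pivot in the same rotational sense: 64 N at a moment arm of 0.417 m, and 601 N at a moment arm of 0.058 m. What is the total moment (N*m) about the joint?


M = F1 * d1 + F2 * d2
M = 64 * 0.417 + 601 * 0.058
M = 26.6880 + 34.8580
M = 61.5460


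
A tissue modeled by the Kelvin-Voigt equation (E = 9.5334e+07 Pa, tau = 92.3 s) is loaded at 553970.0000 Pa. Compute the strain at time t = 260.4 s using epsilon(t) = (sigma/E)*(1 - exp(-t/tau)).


epsilon(t) = (sigma/E) * (1 - exp(-t/tau))
sigma/E = 553970.0000 / 9.5334e+07 = 0.0058
exp(-t/tau) = exp(-260.4 / 92.3) = 0.0595
epsilon = 0.0058 * (1 - 0.0595)
epsilon = 0.0055


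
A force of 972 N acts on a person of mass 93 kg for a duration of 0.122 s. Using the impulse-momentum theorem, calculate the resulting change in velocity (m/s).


J = F * dt = 972 * 0.122 = 118.5840 N*s
delta_v = J / m
delta_v = 118.5840 / 93
delta_v = 1.2751


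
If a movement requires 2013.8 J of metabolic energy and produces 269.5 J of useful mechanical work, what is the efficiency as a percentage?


eta = (W_mech / E_meta) * 100
eta = (269.5 / 2013.8) * 100
ratio = 0.1338
eta = 13.3827


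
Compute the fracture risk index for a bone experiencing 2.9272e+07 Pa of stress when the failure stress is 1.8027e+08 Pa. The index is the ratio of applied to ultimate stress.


FRI = applied / ultimate
FRI = 2.9272e+07 / 1.8027e+08
FRI = 0.1624


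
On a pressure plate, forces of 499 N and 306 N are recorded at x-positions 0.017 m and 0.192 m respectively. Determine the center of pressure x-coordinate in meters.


COP_x = (F1*x1 + F2*x2) / (F1 + F2)
COP_x = (499*0.017 + 306*0.192) / (499 + 306)
Numerator = 67.2350
Denominator = 805
COP_x = 0.0835


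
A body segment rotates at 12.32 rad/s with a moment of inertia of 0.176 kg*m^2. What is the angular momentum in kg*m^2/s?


L = I * omega
L = 0.176 * 12.32
L = 2.1683


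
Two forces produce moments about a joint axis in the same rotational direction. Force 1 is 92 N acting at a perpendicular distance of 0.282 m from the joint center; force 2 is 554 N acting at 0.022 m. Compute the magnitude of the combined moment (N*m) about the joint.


M = F1 * d1 + F2 * d2
M = 92 * 0.282 + 554 * 0.022
M = 25.9440 + 12.1880
M = 38.1320


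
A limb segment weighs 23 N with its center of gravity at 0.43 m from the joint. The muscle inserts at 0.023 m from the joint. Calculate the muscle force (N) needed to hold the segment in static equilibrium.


F_muscle = W * d_load / d_muscle
F_muscle = 23 * 0.43 / 0.023
Numerator = 9.8900
F_muscle = 430.0000


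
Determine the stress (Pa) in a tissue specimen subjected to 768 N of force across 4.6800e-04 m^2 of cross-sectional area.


stress = F / A
stress = 768 / 4.6800e-04
stress = 1.6410e+06


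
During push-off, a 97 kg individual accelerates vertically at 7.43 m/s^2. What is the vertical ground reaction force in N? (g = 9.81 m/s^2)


GRF = m * (g + a)
GRF = 97 * (9.81 + 7.43)
GRF = 97 * 17.2400
GRF = 1672.2800


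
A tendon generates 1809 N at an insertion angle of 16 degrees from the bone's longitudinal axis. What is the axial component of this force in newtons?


F_eff = F_tendon * cos(theta)
theta = 16 deg = 0.2793 rad
cos(theta) = 0.9613
F_eff = 1809 * 0.9613
F_eff = 1738.9224


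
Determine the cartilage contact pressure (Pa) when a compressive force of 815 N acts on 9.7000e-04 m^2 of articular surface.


P = F / A
P = 815 / 9.7000e-04
P = 840206.1856


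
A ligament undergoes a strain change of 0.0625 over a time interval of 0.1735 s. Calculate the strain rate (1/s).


strain_rate = delta_strain / delta_t
strain_rate = 0.0625 / 0.1735
strain_rate = 0.3602


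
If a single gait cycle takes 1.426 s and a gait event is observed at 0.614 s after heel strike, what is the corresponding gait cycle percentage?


pct = (event_time / cycle_time) * 100
pct = (0.614 / 1.426) * 100
ratio = 0.4306
pct = 43.0575


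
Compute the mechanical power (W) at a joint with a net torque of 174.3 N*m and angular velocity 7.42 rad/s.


P = M * omega
P = 174.3 * 7.42
P = 1293.3060


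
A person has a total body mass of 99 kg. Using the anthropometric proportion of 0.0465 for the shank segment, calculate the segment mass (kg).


m_segment = body_mass * fraction
m_segment = 99 * 0.0465
m_segment = 4.6035


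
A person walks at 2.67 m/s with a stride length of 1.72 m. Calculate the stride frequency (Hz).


f = v / stride_length
f = 2.67 / 1.72
f = 1.5523


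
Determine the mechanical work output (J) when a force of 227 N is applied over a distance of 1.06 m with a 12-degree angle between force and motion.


W = F * d * cos(theta)
theta = 12 deg = 0.2094 rad
cos(theta) = 0.9781
W = 227 * 1.06 * 0.9781
W = 235.3619


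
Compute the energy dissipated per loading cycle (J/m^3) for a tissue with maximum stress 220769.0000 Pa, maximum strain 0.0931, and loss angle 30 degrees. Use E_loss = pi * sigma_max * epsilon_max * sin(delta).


E_loss = pi * sigma_max * epsilon_max * sin(delta)
delta = 30 deg = 0.5236 rad
sin(delta) = 0.5000
E_loss = pi * 220769.0000 * 0.0931 * 0.5000
E_loss = 32285.5098


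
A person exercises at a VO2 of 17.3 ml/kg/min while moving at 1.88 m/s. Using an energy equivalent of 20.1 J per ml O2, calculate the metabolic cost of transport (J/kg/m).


Power per kg = VO2 * 20.1 / 60
Power per kg = 17.3 * 20.1 / 60 = 5.7955 W/kg
Cost = power_per_kg / speed
Cost = 5.7955 / 1.88
Cost = 3.0827


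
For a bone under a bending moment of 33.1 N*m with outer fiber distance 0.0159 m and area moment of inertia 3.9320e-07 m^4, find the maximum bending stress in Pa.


sigma = M * c / I
sigma = 33.1 * 0.0159 / 3.9320e-07
M * c = 0.5263
sigma = 1.3385e+06


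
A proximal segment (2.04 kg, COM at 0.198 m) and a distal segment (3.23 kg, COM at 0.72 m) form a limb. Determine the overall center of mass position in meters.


COM = (m1*x1 + m2*x2) / (m1 + m2)
COM = (2.04*0.198 + 3.23*0.72) / (2.04 + 3.23)
Numerator = 2.7295
Denominator = 5.2700
COM = 0.5179


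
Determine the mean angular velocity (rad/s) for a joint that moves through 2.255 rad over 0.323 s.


omega = delta_theta / delta_t
omega = 2.255 / 0.323
omega = 6.9814


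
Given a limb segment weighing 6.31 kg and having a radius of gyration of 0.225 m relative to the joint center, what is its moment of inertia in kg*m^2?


I = m * k^2
I = 6.31 * 0.225^2
k^2 = 0.0506
I = 0.3194


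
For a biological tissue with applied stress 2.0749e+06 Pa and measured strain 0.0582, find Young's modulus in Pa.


E = stress / strain
E = 2.0749e+06 / 0.0582
E = 3.5651e+07


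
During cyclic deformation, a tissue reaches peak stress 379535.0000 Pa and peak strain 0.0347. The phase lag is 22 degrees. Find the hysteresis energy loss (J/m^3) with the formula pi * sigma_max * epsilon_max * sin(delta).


E_loss = pi * sigma_max * epsilon_max * sin(delta)
delta = 22 deg = 0.3840 rad
sin(delta) = 0.3746
E_loss = pi * 379535.0000 * 0.0347 * 0.3746
E_loss = 15499.1041


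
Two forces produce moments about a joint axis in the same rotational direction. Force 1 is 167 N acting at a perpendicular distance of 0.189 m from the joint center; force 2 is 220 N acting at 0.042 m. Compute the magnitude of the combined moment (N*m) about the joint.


M = F1 * d1 + F2 * d2
M = 167 * 0.189 + 220 * 0.042
M = 31.5630 + 9.2400
M = 40.8030


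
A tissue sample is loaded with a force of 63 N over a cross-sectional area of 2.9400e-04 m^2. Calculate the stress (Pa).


stress = F / A
stress = 63 / 2.9400e-04
stress = 214285.7143


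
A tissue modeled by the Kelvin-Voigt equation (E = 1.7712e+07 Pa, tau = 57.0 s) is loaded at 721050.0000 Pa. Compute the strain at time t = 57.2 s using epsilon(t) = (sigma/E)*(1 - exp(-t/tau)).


epsilon(t) = (sigma/E) * (1 - exp(-t/tau))
sigma/E = 721050.0000 / 1.7712e+07 = 0.0407
exp(-t/tau) = exp(-57.2 / 57.0) = 0.3666
epsilon = 0.0407 * (1 - 0.3666)
epsilon = 0.0258


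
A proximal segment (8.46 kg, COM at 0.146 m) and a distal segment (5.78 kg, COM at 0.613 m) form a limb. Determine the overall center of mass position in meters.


COM = (m1*x1 + m2*x2) / (m1 + m2)
COM = (8.46*0.146 + 5.78*0.613) / (8.46 + 5.78)
Numerator = 4.7783
Denominator = 14.2400
COM = 0.3356


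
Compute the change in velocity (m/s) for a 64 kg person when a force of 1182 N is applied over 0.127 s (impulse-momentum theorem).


J = F * dt = 1182 * 0.127 = 150.1140 N*s
delta_v = J / m
delta_v = 150.1140 / 64
delta_v = 2.3455


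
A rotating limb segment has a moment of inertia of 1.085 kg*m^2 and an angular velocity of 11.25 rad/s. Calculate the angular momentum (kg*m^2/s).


L = I * omega
L = 1.085 * 11.25
L = 12.2062


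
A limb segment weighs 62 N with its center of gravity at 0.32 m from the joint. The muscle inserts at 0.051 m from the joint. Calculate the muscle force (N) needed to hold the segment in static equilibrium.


F_muscle = W * d_load / d_muscle
F_muscle = 62 * 0.32 / 0.051
Numerator = 19.8400
F_muscle = 389.0196


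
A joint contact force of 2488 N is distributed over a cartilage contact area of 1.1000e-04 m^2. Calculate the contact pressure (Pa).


P = F / A
P = 2488 / 1.1000e-04
P = 2.2618e+07


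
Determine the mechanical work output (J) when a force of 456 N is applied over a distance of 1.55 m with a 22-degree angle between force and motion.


W = F * d * cos(theta)
theta = 22 deg = 0.3840 rad
cos(theta) = 0.9272
W = 456 * 1.55 * 0.9272
W = 655.3335


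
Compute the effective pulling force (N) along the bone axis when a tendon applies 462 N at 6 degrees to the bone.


F_eff = F_tendon * cos(theta)
theta = 6 deg = 0.1047 rad
cos(theta) = 0.9945
F_eff = 462 * 0.9945
F_eff = 459.4691


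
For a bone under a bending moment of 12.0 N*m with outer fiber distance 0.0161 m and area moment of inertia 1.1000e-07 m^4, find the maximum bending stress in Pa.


sigma = M * c / I
sigma = 12.0 * 0.0161 / 1.1000e-07
M * c = 0.1932
sigma = 1.7564e+06


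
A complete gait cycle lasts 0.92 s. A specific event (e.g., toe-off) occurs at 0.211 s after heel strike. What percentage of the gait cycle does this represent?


pct = (event_time / cycle_time) * 100
pct = (0.211 / 0.92) * 100
ratio = 0.2293
pct = 22.9348


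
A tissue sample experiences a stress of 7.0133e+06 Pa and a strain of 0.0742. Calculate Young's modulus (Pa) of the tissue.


E = stress / strain
E = 7.0133e+06 / 0.0742
E = 9.4519e+07


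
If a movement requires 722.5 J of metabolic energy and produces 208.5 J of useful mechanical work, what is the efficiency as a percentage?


eta = (W_mech / E_meta) * 100
eta = (208.5 / 722.5) * 100
ratio = 0.2886
eta = 28.8581


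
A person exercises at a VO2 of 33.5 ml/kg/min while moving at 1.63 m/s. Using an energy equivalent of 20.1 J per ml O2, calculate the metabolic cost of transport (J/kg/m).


Power per kg = VO2 * 20.1 / 60
Power per kg = 33.5 * 20.1 / 60 = 11.2225 W/kg
Cost = power_per_kg / speed
Cost = 11.2225 / 1.63
Cost = 6.8850


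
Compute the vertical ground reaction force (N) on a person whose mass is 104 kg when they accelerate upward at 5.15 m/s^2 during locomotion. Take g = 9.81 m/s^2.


GRF = m * (g + a)
GRF = 104 * (9.81 + 5.15)
GRF = 104 * 14.9600
GRF = 1555.8400


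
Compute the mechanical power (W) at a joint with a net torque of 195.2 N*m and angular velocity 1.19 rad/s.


P = M * omega
P = 195.2 * 1.19
P = 232.2880


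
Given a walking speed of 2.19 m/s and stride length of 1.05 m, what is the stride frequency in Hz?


f = v / stride_length
f = 2.19 / 1.05
f = 2.0857


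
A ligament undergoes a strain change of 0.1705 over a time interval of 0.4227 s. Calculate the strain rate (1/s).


strain_rate = delta_strain / delta_t
strain_rate = 0.1705 / 0.4227
strain_rate = 0.4034


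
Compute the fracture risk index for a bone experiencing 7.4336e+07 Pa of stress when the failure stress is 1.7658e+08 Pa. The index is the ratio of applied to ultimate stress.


FRI = applied / ultimate
FRI = 7.4336e+07 / 1.7658e+08
FRI = 0.4210


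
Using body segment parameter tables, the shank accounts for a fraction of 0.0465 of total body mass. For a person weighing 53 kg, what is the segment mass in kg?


m_segment = body_mass * fraction
m_segment = 53 * 0.0465
m_segment = 2.4645


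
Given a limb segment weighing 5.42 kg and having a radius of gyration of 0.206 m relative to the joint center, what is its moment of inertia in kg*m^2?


I = m * k^2
I = 5.42 * 0.206^2
k^2 = 0.0424
I = 0.2300


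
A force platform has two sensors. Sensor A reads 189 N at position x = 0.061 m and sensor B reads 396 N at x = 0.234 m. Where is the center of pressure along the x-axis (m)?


COP_x = (F1*x1 + F2*x2) / (F1 + F2)
COP_x = (189*0.061 + 396*0.234) / (189 + 396)
Numerator = 104.1930
Denominator = 585
COP_x = 0.1781


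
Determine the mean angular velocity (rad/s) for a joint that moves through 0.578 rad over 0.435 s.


omega = delta_theta / delta_t
omega = 0.578 / 0.435
omega = 1.3287


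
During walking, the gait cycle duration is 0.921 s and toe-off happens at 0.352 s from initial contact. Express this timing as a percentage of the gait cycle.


pct = (event_time / cycle_time) * 100
pct = (0.352 / 0.921) * 100
ratio = 0.3822
pct = 38.2193


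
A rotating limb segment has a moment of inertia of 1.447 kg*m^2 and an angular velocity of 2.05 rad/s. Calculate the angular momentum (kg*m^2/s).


L = I * omega
L = 1.447 * 2.05
L = 2.9663


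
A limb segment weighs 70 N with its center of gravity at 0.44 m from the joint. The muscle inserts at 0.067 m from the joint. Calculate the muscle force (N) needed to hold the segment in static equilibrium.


F_muscle = W * d_load / d_muscle
F_muscle = 70 * 0.44 / 0.067
Numerator = 30.8000
F_muscle = 459.7015


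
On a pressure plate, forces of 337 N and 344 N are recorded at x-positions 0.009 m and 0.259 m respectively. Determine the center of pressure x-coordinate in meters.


COP_x = (F1*x1 + F2*x2) / (F1 + F2)
COP_x = (337*0.009 + 344*0.259) / (337 + 344)
Numerator = 92.1290
Denominator = 681
COP_x = 0.1353


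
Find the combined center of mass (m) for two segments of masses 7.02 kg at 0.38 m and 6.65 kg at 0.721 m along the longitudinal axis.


COM = (m1*x1 + m2*x2) / (m1 + m2)
COM = (7.02*0.38 + 6.65*0.721) / (7.02 + 6.65)
Numerator = 7.4622
Denominator = 13.6700
COM = 0.5459
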